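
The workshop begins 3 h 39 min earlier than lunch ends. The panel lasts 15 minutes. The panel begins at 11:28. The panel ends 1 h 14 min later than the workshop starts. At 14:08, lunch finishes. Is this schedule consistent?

Yes

The workshop starts at 14:08 − 219 min = 10:29.
The panel ends at 10:29 + 74 min = 11:43.
The panel starts at 11:43 − 15 min = 11:28.
That matches the stated 11:28, so the schedule is consistent.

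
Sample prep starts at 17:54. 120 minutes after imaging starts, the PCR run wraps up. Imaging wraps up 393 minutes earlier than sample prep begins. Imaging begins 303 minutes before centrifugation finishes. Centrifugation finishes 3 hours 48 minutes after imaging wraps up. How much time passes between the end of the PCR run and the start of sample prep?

348 minutes

Imaging ends at 17:54 − 393 min = 11:21.
Centrifugation ends at 11:21 + 228 min = 15:09.
Imaging starts at 15:09 − 303 min = 10:06.
The PCR run ends at 10:06 + 120 min = 12:06.
From 12:06 to 17:54 is 348 minutes.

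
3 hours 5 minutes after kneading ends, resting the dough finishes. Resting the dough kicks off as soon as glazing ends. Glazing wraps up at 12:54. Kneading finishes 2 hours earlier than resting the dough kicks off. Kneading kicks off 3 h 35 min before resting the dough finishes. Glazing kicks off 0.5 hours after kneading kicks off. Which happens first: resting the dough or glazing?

Resting the dough starts at 12:54.
Kneading ends at 12:54 − 120 min = 10:54.
Resting the dough ends at 10:54 + 185 min = 13:59.
Kneading starts at 13:59 − 215 min = 10:24.
Glazing starts at 10:24 + 30 min = 10:54.
Resting the dough starts at 12:54 and glazing starts at 10:54, so glazing is first.

glazing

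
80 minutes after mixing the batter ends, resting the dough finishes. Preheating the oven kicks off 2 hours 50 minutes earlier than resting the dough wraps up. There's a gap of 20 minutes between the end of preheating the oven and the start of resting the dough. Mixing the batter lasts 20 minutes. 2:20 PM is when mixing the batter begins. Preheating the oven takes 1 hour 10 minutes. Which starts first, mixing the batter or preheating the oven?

preheating the oven

Mixing the batter ends at 2:20 PM + 20 min = 2:40 PM.
Resting the dough ends at 2:40 PM + 80 min = 4:00 PM.
Preheating the oven starts at 4:00 PM − 170 min = 1:10 PM.
Mixing the batter starts at 2:20 PM and preheating the oven starts at 1:10 PM, so preheating the oven is first.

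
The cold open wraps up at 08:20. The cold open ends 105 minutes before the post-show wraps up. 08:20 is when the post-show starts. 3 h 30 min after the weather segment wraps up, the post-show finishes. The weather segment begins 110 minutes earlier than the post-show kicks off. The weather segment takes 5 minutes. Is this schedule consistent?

Yes

The weather segment starts at 08:20 − 110 min = 06:30.
The weather segment ends at 06:30 + 5 min = 06:35.
The post-show ends at 06:35 + 210 min = 10:05.
The cold open ends at 10:05 − 105 min = 08:20.
That matches the stated 08:20, so the schedule is consistent.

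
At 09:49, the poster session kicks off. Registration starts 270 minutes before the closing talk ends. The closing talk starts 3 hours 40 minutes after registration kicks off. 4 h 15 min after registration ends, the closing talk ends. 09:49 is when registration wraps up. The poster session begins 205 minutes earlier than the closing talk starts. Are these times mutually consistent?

The closing talk ends at 09:49 + 255 min = 14:04.
Registration starts at 14:04 − 270 min = 09:34.
The closing talk starts at 09:34 + 220 min = 13:14.
The poster session starts at 13:14 − 205 min = 09:49.
That matches the stated 09:49, so the schedule is consistent.

Yes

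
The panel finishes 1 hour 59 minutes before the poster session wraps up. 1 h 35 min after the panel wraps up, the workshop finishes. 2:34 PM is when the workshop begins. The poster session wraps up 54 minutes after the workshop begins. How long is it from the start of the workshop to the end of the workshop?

The poster session ends at 2:34 PM + 54 min = 3:28 PM.
The panel ends at 3:28 PM − 119 min = 1:29 PM.
The workshop ends at 1:29 PM + 95 min = 3:04 PM.
From 2:34 PM to 3:04 PM is half an hour.

half an hour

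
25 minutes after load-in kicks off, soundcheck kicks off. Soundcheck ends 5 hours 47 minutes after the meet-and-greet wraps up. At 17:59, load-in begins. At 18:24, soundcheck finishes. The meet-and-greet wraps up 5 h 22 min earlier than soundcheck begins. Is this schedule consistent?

No

Soundcheck starts at 17:59 + 25 min = 18:24.
The meet-and-greet ends at 18:24 − 322 min = 13:02.
Soundcheck ends at 13:02 + 347 min = 18:49.
But soundcheck is also said to end at 18:24 — a 25-minute conflict.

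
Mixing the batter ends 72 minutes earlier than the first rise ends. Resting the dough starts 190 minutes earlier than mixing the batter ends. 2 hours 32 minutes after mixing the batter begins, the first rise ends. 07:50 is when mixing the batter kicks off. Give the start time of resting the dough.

The first rise ends at 07:50 + 152 min = 10:22.
Mixing the batter ends at 10:22 − 72 min = 09:10.
Resting the dough starts at 09:10 − 190 min = 06:00.

06:00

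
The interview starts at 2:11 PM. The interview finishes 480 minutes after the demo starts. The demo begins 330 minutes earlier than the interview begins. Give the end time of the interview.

4:41 PM

The demo starts at 2:11 PM − 330 min = 8:41 AM.
The interview ends at 8:41 AM + 480 min = 4:41 PM.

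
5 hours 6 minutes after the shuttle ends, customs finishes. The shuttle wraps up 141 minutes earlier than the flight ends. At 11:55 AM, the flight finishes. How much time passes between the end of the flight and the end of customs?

2 h 45 min

The shuttle ends at 11:55 AM − 141 min = 9:34 AM.
Customs ends at 9:34 AM + 306 min = 2:40 PM.
From 11:55 AM to 2:40 PM is 2 h 45 min.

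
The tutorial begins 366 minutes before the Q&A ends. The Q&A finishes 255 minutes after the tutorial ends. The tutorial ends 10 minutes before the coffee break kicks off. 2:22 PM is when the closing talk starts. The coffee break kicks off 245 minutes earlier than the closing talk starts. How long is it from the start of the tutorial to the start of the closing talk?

The coffee break starts at 2:22 PM − 245 min = 10:17 AM.
The tutorial ends at 10:17 AM − 10 min = 10:07 AM.
The Q&A ends at 10:07 AM + 255 min = 2:22 PM.
The tutorial starts at 2:22 PM − 366 min = 8:16 AM.
From 8:16 AM to 2:22 PM is 6 hours 6 minutes.

6 hours 6 minutes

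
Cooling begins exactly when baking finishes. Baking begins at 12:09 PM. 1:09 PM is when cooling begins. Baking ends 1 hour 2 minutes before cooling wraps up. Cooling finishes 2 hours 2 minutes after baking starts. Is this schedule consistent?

Cooling ends at 12:09 PM + 122 min = 2:11 PM.
Baking ends at 2:11 PM − 62 min = 1:09 PM.
So cooling starts at 1:09 PM.
That matches the stated 1:09 PM, so the schedule is consistent.

Yes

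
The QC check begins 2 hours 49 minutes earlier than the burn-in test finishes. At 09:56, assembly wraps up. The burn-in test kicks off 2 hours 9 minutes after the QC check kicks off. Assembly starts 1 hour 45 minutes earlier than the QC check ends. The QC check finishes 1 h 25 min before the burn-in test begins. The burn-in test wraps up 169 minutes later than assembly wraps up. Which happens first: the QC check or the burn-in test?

The burn-in test ends at 09:56 + 169 min = 12:45.
The QC check starts at 12:45 − 169 min = 09:56.
The burn-in test starts at 09:56 + 129 min = 12:05.
The QC check starts at 09:56 and the burn-in test starts at 12:05, so the QC check is first.

the QC check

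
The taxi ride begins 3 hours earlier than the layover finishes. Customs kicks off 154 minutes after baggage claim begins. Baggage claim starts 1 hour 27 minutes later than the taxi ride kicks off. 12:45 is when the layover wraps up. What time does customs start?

13:46

The taxi ride starts at 12:45 − 180 min = 09:45.
Baggage claim starts at 09:45 + 87 min = 11:12.
Customs starts at 11:12 + 154 min = 13:46.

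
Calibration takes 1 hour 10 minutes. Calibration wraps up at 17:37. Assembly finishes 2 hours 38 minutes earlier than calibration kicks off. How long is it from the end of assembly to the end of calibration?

3 hours 48 minutes

Calibration starts at 17:37 − 70 min = 16:27.
Assembly ends at 16:27 − 158 min = 13:49.
From 13:49 to 17:37 is 3 hours 48 minutes.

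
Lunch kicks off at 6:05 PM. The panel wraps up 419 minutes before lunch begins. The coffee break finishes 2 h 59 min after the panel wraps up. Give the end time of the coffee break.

2:05 PM

The panel ends at 6:05 PM − 419 min = 11:06 AM.
The coffee break ends at 11:06 AM + 179 min = 2:05 PM.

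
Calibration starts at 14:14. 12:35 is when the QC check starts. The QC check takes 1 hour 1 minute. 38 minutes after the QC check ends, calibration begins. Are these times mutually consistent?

The QC check ends at 12:35 + 61 min = 13:36.
Calibration starts at 13:36 + 38 min = 14:14.
That matches the stated 14:14, so the schedule is consistent.

Yes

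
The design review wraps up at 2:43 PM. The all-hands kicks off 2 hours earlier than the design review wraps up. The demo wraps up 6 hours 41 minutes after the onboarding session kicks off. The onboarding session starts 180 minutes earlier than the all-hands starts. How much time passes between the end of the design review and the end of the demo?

The all-hands starts at 2:43 PM − 120 min = 12:43 PM.
The onboarding session starts at 12:43 PM − 180 min = 9:43 AM.
The demo ends at 9:43 AM + 401 min = 4:24 PM.
From 2:43 PM to 4:24 PM is 101 minutes.

101 minutes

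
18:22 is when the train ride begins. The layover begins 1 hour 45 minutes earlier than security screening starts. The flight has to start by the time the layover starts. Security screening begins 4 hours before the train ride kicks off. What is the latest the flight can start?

12:37

Security screening starts at 18:22 − 240 min = 14:22.
The layover starts at 14:22 − 105 min = 12:37.
The flight is bounded by the layover, so the latest it can start is 12:37.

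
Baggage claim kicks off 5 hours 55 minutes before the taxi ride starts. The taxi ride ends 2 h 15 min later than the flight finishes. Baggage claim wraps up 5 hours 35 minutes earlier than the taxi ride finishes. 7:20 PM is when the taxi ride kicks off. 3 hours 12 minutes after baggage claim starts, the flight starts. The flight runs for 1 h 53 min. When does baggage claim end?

3:10 PM

Baggage claim starts at 7:20 PM − 355 min = 1:25 PM.
The flight starts at 1:25 PM + 192 min = 4:37 PM.
The flight ends at 4:37 PM + 113 min = 6:30 PM.
The taxi ride ends at 6:30 PM + 135 min = 8:45 PM.
Baggage claim ends at 8:45 PM − 335 min = 3:10 PM.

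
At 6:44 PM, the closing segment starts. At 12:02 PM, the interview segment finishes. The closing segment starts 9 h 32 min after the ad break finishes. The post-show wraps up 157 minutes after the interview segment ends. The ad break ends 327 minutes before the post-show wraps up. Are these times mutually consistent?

The post-show ends at 12:02 PM + 157 min = 2:39 PM.
The ad break ends at 2:39 PM − 327 min = 9:12 AM.
The closing segment starts at 9:12 AM + 572 min = 6:44 PM.
That matches the stated 6:44 PM, so the schedule is consistent.

Yes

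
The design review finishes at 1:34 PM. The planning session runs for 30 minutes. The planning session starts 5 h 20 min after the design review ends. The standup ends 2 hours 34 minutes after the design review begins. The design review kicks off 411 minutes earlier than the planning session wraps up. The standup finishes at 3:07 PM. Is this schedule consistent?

Yes

The planning session starts at 1:34 PM + 320 min = 6:54 PM.
The planning session ends at 6:54 PM + 30 min = 7:24 PM.
The design review starts at 7:24 PM − 411 min = 12:33 PM.
The standup ends at 12:33 PM + 154 min = 3:07 PM.
That matches the stated 3:07 PM, so the schedule is consistent.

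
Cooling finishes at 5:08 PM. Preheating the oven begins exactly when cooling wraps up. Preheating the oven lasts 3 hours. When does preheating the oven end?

8:08 PM

Preheating the oven starts at 5:08 PM.
Preheating the oven ends at 5:08 PM + 180 min = 8:08 PM.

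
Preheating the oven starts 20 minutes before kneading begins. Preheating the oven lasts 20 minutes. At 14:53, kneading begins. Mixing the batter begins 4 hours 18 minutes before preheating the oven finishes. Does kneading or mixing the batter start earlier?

Preheating the oven starts at 14:53 − 20 min = 14:33.
Preheating the oven ends at 14:33 + 20 min = 14:53.
Mixing the batter starts at 14:53 − 258 min = 10:35.
Kneading starts at 14:53 and mixing the batter starts at 10:35, so mixing the batter is first.

mixing the batter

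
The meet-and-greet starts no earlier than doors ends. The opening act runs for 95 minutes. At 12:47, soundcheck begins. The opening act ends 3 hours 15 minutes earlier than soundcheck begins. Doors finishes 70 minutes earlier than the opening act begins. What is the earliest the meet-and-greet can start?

06:47

The opening act ends at 12:47 − 195 min = 09:32.
The opening act starts at 09:32 − 95 min = 07:57.
Doors ends at 07:57 − 70 min = 06:47.
The meet-and-greet is bounded by doors, so the earliest it can start is 06:47.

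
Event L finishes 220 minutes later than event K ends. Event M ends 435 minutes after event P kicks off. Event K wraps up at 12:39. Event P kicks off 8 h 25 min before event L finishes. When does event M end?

Event L ends at 12:39 + 220 min = 16:19.
Event P starts at 16:19 − 505 min = 07:54.
Event M ends at 07:54 + 435 min = 15:09.

15:09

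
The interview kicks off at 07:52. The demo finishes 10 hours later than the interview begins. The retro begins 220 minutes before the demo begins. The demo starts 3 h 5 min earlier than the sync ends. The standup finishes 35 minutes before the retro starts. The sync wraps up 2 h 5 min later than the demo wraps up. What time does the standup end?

The demo ends at 07:52 + 600 min = 17:52.
The sync ends at 17:52 + 125 min = 19:57.
The demo starts at 19:57 − 185 min = 16:52.
The retro starts at 16:52 − 220 min = 13:12.
The standup ends at 13:12 − 35 min = 12:37.

12:37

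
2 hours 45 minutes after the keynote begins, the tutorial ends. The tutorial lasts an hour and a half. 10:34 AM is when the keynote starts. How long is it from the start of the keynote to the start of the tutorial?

The tutorial ends at 10:34 AM + 165 min = 1:19 PM.
The tutorial starts at 1:19 PM − 90 min = 11:49 AM.
From 10:34 AM to 11:49 AM is 1 hour 15 minutes.

1 hour 15 minutes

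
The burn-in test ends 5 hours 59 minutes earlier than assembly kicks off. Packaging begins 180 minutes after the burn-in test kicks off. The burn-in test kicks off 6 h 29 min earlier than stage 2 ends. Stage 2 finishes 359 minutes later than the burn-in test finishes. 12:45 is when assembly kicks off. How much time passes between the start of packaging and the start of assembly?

3 hours 29 minutes

The burn-in test ends at 12:45 − 359 min = 06:46.
Stage 2 ends at 06:46 + 359 min = 12:45.
The burn-in test starts at 12:45 − 389 min = 06:16.
Packaging starts at 06:16 + 180 min = 09:16.
From 09:16 to 12:45 is 3 hours 29 minutes.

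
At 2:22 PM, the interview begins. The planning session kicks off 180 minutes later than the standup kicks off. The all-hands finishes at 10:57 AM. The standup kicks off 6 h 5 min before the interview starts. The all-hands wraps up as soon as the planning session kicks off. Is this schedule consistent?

The standup starts at 2:22 PM − 365 min = 8:17 AM.
The planning session starts at 8:17 AM + 180 min = 11:17 AM.
So the all-hands ends at 11:17 AM.
But the all-hands is also said to end at 10:57 AM — a 20-minute conflict.

No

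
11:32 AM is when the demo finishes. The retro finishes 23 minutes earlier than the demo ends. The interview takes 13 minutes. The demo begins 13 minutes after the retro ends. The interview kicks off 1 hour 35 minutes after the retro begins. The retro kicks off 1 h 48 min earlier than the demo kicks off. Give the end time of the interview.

11:22 AM

The retro ends at 11:32 AM − 23 min = 11:09 AM.
The demo starts at 11:09 AM + 13 min = 11:22 AM.
The retro starts at 11:22 AM − 108 min = 9:34 AM.
The interview starts at 9:34 AM + 95 min = 11:09 AM.
The interview ends at 11:09 AM + 13 min = 11:22 AM.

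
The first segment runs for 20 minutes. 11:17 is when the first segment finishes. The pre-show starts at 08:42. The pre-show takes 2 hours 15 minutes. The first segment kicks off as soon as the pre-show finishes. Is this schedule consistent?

Yes

The pre-show ends at 08:42 + 135 min = 10:57.
So the first segment starts at 10:57.
The first segment ends at 10:57 + 20 min = 11:17.
That matches the stated 11:17, so the schedule is consistent.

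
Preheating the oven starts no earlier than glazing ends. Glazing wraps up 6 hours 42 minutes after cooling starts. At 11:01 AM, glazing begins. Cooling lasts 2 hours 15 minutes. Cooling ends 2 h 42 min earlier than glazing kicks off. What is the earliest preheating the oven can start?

Cooling ends at 11:01 AM − 162 min = 8:19 AM.
Cooling starts at 8:19 AM − 135 min = 6:04 AM.
Glazing ends at 6:04 AM + 402 min = 12:46 PM.
Preheating the oven is bounded by glazing, so the earliest it can start is 12:46 PM.

12:46 PM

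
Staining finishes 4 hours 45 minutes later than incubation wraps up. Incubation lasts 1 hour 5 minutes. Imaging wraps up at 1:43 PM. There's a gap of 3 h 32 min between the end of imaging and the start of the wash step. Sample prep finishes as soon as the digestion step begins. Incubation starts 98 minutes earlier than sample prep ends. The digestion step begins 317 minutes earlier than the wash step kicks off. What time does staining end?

4:10 PM

The wash step starts at 1:43 PM + 212 min = 5:15 PM.
The digestion step starts at 5:15 PM − 317 min = 11:58 AM.
So sample prep ends at 11:58 AM.
Incubation starts at 11:58 AM − 98 min = 10:20 AM.
Incubation ends at 10:20 AM + 65 min = 11:25 AM.
Staining ends at 11:25 AM + 285 min = 4:10 PM.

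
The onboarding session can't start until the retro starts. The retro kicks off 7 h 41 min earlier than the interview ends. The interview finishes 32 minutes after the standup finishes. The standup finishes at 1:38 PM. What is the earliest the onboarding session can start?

The interview ends at 1:38 PM + 32 min = 2:10 PM.
The retro starts at 2:10 PM − 461 min = 6:29 AM.
The onboarding session is bounded by the retro, so the earliest it can start is 6:29 AM.

6:29 AM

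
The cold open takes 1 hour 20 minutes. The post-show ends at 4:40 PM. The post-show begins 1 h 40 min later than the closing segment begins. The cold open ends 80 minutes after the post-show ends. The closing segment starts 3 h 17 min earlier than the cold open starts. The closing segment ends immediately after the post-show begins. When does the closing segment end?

The cold open ends at 4:40 PM + 80 min = 6:00 PM.
The cold open starts at 6:00 PM − 80 min = 4:40 PM.
The closing segment starts at 4:40 PM − 197 min = 1:23 PM.
The post-show starts at 1:23 PM + 100 min = 3:03 PM.
So the closing segment ends at 3:03 PM.

3:03 PM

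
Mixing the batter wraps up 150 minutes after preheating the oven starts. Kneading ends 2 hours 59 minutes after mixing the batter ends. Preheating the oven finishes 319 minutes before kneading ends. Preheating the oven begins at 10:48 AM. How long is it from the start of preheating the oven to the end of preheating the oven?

Mixing the batter ends at 10:48 AM + 150 min = 1:18 PM.
Kneading ends at 1:18 PM + 179 min = 4:17 PM.
Preheating the oven ends at 4:17 PM − 319 min = 10:58 AM.
From 10:48 AM to 10:58 AM is 10 minutes.

10 minutes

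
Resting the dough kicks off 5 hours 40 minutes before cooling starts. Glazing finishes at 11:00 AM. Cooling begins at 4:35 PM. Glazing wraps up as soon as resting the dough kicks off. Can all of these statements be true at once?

No

Resting the dough starts at 4:35 PM − 340 min = 10:55 AM.
So glazing ends at 10:55 AM.
But glazing is also said to end at 11:00 AM — a 5-minute conflict.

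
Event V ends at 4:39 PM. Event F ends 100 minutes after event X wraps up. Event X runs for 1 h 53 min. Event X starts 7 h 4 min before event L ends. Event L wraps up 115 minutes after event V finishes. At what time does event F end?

Event L ends at 4:39 PM + 115 min = 6:34 PM.
Event X starts at 6:34 PM − 424 min = 11:30 AM.
Event X ends at 11:30 AM + 113 min = 1:23 PM.
Event F ends at 1:23 PM + 100 min = 3:03 PM.

3:03 PM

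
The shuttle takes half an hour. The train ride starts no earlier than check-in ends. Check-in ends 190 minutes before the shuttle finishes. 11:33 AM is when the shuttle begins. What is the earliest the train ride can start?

The shuttle ends at 11:33 AM + 30 min = 12:03 PM.
Check-in ends at 12:03 PM − 190 min = 8:53 AM.
The train ride is bounded by check-in, so the earliest it can start is 8:53 AM.

8:53 AM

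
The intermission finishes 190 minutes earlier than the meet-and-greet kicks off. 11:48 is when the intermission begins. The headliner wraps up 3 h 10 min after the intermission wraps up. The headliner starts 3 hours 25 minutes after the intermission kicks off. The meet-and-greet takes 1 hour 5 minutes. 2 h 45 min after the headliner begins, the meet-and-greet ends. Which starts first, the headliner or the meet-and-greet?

The headliner starts at 11:48 + 205 min = 15:13.
The meet-and-greet ends at 15:13 + 165 min = 17:58.
The meet-and-greet starts at 17:58 − 65 min = 16:53.
The headliner starts at 15:13 and the meet-and-greet starts at 16:53, so the headliner is first.

the headliner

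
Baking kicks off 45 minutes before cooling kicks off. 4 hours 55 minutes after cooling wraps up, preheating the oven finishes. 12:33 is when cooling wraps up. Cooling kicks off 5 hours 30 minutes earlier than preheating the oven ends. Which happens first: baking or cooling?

Preheating the oven ends at 12:33 + 295 min = 17:28.
Cooling starts at 17:28 − 330 min = 11:58.
Baking starts at 11:58 − 45 min = 11:13.
Baking starts at 11:13 and cooling starts at 11:58, so baking is first.

baking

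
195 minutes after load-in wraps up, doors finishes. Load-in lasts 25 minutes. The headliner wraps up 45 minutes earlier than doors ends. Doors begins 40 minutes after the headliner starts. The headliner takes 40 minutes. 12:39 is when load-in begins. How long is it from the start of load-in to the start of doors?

Load-in ends at 12:39 + 25 min = 13:04.
Doors ends at 13:04 + 195 min = 16:19.
The headliner ends at 16:19 − 45 min = 15:34.
The headliner starts at 15:34 − 40 min = 14:54.
Doors starts at 14:54 + 40 min = 15:34.
From 12:39 to 15:34 is 2 h 55 min.

2 h 55 min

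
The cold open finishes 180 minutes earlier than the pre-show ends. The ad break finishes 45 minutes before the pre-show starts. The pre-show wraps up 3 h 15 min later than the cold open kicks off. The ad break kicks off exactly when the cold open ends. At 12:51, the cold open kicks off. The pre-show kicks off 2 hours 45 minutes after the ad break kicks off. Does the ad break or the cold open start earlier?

the cold open

The pre-show ends at 12:51 + 195 min = 16:06.
The cold open ends at 16:06 − 180 min = 13:06.
So the ad break starts at 13:06.
The ad break starts at 13:06 and the cold open starts at 12:51, so the cold open is first.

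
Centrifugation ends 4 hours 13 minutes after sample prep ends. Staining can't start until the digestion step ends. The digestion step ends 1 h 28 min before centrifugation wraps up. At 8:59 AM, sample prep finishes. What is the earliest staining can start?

11:44 AM

Centrifugation ends at 8:59 AM + 253 min = 1:12 PM.
The digestion step ends at 1:12 PM − 88 min = 11:44 AM.
Staining is bounded by the digestion step, so the earliest it can start is 11:44 AM.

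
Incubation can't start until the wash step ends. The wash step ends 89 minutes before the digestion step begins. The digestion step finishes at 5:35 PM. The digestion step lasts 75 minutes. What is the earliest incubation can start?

2:51 PM

The digestion step starts at 5:35 PM − 75 min = 4:20 PM.
The wash step ends at 4:20 PM − 89 min = 2:51 PM.
Incubation is bounded by the wash step, so the earliest it can start is 2:51 PM.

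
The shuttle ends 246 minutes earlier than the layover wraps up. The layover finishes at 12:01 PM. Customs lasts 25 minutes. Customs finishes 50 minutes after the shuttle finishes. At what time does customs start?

8:20 AM

The shuttle ends at 12:01 PM − 246 min = 7:55 AM.
Customs ends at 7:55 AM + 50 min = 8:45 AM.
Customs starts at 8:45 AM − 25 min = 8:20 AM.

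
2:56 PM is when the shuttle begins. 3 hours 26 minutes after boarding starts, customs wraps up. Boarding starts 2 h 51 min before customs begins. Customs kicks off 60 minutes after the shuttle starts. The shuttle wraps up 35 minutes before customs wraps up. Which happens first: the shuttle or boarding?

Customs starts at 2:56 PM + 60 min = 3:56 PM.
Boarding starts at 3:56 PM − 171 min = 1:05 PM.
The shuttle starts at 2:56 PM and boarding starts at 1:05 PM, so boarding is first.

boarding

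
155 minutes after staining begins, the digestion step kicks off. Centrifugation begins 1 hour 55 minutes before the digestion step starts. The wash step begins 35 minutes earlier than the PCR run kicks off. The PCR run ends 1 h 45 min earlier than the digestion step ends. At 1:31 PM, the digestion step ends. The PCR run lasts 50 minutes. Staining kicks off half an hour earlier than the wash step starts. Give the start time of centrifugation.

10:31 AM

The PCR run ends at 1:31 PM − 105 min = 11:46 AM.
The PCR run starts at 11:46 AM − 50 min = 10:56 AM.
The wash step starts at 10:56 AM − 35 min = 10:21 AM.
Staining starts at 10:21 AM − 30 min = 9:51 AM.
The digestion step starts at 9:51 AM + 155 min = 12:26 PM.
Centrifugation starts at 12:26 PM − 115 min = 10:31 AM.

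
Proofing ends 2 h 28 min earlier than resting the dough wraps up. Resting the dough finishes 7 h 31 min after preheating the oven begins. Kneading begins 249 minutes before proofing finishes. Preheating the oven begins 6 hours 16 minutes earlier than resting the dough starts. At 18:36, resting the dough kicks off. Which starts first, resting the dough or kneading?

Preheating the oven starts at 18:36 − 376 min = 12:20.
Resting the dough ends at 12:20 + 451 min = 19:51.
Proofing ends at 19:51 − 148 min = 17:23.
Kneading starts at 17:23 − 249 min = 13:14.
Resting the dough starts at 18:36 and kneading starts at 13:14, so kneading is first.

kneading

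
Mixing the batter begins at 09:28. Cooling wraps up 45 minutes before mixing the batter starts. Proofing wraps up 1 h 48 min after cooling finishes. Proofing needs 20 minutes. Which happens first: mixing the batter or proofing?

Cooling ends at 09:28 − 45 min = 08:43.
Proofing ends at 08:43 + 108 min = 10:31.
Proofing starts at 10:31 − 20 min = 10:11.
Mixing the batter starts at 09:28 and proofing starts at 10:11, so mixing the batter is first.

mixing the batter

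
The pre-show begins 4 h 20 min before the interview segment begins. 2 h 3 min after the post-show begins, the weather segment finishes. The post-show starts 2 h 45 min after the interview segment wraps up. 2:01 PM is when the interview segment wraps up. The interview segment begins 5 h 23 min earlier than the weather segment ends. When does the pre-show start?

9:06 AM

The post-show starts at 2:01 PM + 165 min = 4:46 PM.
The weather segment ends at 4:46 PM + 123 min = 6:49 PM.
The interview segment starts at 6:49 PM − 323 min = 1:26 PM.
The pre-show starts at 1:26 PM − 260 min = 9:06 AM.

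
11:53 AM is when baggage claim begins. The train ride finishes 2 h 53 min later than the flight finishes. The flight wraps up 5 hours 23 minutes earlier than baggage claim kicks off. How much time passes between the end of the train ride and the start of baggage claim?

2 hours 30 minutes

The flight ends at 11:53 AM − 323 min = 6:30 AM.
The train ride ends at 6:30 AM + 173 min = 9:23 AM.
From 9:23 AM to 11:53 AM is 2 hours 30 minutes.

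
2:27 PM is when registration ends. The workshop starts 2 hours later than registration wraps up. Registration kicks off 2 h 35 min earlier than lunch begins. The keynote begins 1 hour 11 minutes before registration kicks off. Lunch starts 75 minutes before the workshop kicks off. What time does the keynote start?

11:26 AM

The workshop starts at 2:27 PM + 120 min = 4:27 PM.
Lunch starts at 4:27 PM − 75 min = 3:12 PM.
Registration starts at 3:12 PM − 155 min = 12:37 PM.
The keynote starts at 12:37 PM − 71 min = 11:26 AM.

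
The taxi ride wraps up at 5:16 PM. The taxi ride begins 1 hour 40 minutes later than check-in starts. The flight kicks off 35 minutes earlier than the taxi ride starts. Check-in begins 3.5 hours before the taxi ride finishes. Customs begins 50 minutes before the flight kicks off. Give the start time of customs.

Check-in starts at 5:16 PM − 210 min = 1:46 PM.
The taxi ride starts at 1:46 PM + 100 min = 3:26 PM.
The flight starts at 3:26 PM − 35 min = 2:51 PM.
Customs starts at 2:51 PM − 50 min = 2:01 PM.

2:01 PM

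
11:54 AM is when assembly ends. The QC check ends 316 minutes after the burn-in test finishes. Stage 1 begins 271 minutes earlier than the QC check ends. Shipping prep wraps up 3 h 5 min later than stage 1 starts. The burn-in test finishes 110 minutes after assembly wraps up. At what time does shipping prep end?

5:34 PM

The burn-in test ends at 11:54 AM + 110 min = 1:44 PM.
The QC check ends at 1:44 PM + 316 min = 7:00 PM.
Stage 1 starts at 7:00 PM − 271 min = 2:29 PM.
Shipping prep ends at 2:29 PM + 185 min = 5:34 PM.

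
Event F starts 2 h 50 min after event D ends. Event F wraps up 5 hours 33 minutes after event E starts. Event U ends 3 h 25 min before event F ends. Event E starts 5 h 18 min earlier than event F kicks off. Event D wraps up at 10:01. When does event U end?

09:41

Event F starts at 10:01 + 170 min = 12:51.
Event E starts at 12:51 − 318 min = 07:33.
Event F ends at 07:33 + 333 min = 13:06.
Event U ends at 13:06 − 205 min = 09:41.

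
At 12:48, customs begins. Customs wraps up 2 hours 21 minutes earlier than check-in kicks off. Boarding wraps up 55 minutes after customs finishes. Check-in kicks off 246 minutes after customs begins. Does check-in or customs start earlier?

Check-in starts at 12:48 + 246 min = 16:54.
Check-in starts at 16:54 and customs starts at 12:48, so customs is first.

customs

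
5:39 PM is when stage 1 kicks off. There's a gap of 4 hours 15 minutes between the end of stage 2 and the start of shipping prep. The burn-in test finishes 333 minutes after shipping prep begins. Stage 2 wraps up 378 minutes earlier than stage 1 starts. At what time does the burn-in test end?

9:09 PM

Stage 2 ends at 5:39 PM − 378 min = 11:21 AM.
Shipping prep starts at 11:21 AM + 255 min = 3:36 PM.
The burn-in test ends at 3:36 PM + 333 min = 9:09 PM.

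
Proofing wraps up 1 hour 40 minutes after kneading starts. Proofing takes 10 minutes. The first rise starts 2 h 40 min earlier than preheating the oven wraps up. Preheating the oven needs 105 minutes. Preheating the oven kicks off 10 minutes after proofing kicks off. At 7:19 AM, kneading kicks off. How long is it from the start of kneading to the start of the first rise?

45 minutes

Proofing ends at 7:19 AM + 100 min = 8:59 AM.
Proofing starts at 8:59 AM − 10 min = 8:49 AM.
Preheating the oven starts at 8:49 AM + 10 min = 8:59 AM.
Preheating the oven ends at 8:59 AM + 105 min = 10:44 AM.
The first rise starts at 10:44 AM − 160 min = 8:04 AM.
From 7:19 AM to 8:04 AM is 45 minutes.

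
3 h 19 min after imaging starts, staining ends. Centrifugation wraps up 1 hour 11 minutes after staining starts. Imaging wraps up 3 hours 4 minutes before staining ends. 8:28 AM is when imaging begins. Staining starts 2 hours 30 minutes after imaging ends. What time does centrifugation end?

12:24 PM

Staining ends at 8:28 AM + 199 min = 11:47 AM.
Imaging ends at 11:47 AM − 184 min = 8:43 AM.
Staining starts at 8:43 AM + 150 min = 11:13 AM.
Centrifugation ends at 11:13 AM + 71 min = 12:24 PM.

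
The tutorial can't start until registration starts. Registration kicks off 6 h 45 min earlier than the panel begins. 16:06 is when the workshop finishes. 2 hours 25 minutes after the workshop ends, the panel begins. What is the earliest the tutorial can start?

11:46

The panel starts at 16:06 + 145 min = 18:31.
Registration starts at 18:31 − 405 min = 11:46.
The tutorial is bounded by registration, so the earliest it can start is 11:46.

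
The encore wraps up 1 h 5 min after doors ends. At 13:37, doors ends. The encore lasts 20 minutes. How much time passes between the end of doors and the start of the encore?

The encore ends at 13:37 + 65 min = 14:42.
The encore starts at 14:42 − 20 min = 14:22.
From 13:37 to 14:22 is 45 minutes.

45 minutes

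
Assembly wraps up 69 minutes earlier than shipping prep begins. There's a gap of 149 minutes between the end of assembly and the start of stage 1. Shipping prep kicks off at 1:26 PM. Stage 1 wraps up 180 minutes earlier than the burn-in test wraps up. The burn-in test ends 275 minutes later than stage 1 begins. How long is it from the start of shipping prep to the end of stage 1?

Assembly ends at 1:26 PM − 69 min = 12:17 PM.
Stage 1 starts at 12:17 PM + 149 min = 2:46 PM.
The burn-in test ends at 2:46 PM + 275 min = 7:21 PM.
Stage 1 ends at 7:21 PM − 180 min = 4:21 PM.
From 1:26 PM to 4:21 PM is 175 minutes.

175 minutes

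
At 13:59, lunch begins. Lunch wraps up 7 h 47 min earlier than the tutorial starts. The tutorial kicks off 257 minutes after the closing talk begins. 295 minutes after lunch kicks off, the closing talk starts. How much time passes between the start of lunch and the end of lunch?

85 minutes

The closing talk starts at 13:59 + 295 min = 18:54.
The tutorial starts at 18:54 + 257 min = 23:11.
Lunch ends at 23:11 − 467 min = 15:24.
From 13:59 to 15:24 is 85 minutes.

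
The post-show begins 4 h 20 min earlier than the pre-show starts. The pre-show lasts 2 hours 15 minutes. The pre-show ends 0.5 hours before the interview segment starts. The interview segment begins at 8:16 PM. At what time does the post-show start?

1:11 PM

The pre-show ends at 8:16 PM − 30 min = 7:46 PM.
The pre-show starts at 7:46 PM − 135 min = 5:31 PM.
The post-show starts at 5:31 PM − 260 min = 1:11 PM.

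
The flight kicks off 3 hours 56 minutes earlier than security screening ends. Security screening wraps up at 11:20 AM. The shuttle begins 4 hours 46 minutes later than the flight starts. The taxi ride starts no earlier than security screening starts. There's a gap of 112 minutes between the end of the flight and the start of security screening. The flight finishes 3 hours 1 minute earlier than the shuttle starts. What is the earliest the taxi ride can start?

The flight starts at 11:20 AM − 236 min = 7:24 AM.
The shuttle starts at 7:24 AM + 286 min = 12:10 PM.
The flight ends at 12:10 PM − 181 min = 9:09 AM.
Security screening starts at 9:09 AM + 112 min = 11:01 AM.
The taxi ride is bounded by security screening, so the earliest it can start is 11:01 AM.

11:01 AM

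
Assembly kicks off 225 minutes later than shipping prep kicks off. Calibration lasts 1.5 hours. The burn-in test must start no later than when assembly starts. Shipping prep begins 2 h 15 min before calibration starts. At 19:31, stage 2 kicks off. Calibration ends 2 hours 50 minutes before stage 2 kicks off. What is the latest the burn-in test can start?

Calibration ends at 19:31 − 170 min = 16:41.
Calibration starts at 16:41 − 90 min = 15:11.
Shipping prep starts at 15:11 − 135 min = 12:56.
Assembly starts at 12:56 + 225 min = 16:41.
The burn-in test is bounded by assembly, so the latest it can start is 16:41.

16:41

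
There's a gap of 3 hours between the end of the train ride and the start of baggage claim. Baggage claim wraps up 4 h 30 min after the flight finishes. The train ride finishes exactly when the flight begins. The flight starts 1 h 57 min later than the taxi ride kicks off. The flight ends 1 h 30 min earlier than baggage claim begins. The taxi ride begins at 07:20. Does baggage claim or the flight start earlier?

The flight starts at 07:20 + 117 min = 09:17.
So the train ride ends at 09:17.
Baggage claim starts at 09:17 + 180 min = 12:17.
Baggage claim starts at 12:17 and the flight starts at 09:17, so the flight is first.

the flight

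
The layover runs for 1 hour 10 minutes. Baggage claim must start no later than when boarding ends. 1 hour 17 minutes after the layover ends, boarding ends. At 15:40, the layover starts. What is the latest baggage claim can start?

The layover ends at 15:40 + 70 min = 16:50.
Boarding ends at 16:50 + 77 min = 18:07.
Baggage claim is bounded by boarding, so the latest it can start is 18:07.

18:07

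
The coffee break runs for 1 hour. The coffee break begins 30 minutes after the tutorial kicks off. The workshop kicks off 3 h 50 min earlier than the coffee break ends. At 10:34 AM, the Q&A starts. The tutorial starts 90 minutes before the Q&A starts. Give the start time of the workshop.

6:44 AM

The tutorial starts at 10:34 AM − 90 min = 9:04 AM.
The coffee break starts at 9:04 AM + 30 min = 9:34 AM.
The coffee break ends at 9:34 AM + 60 min = 10:34 AM.
The workshop starts at 10:34 AM − 230 min = 6:44 AM.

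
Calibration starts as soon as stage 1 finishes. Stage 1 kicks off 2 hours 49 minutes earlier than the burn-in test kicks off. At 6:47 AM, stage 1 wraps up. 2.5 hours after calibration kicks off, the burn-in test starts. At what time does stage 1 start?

6:28 AM

Calibration starts at 6:47 AM.
The burn-in test starts at 6:47 AM + 150 min = 9:17 AM.
Stage 1 starts at 9:17 AM − 169 min = 6:28 AM.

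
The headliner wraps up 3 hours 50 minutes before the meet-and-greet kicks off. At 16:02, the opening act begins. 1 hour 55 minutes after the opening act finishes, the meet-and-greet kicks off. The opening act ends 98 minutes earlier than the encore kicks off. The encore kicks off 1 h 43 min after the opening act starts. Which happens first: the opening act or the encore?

the opening act

The encore starts at 16:02 + 103 min = 17:45.
The opening act starts at 16:02 and the encore starts at 17:45, so the opening act is first.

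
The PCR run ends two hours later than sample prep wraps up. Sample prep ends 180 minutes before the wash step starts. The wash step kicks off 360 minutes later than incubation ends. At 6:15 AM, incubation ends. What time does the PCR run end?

11:15 AM

The wash step starts at 6:15 AM + 360 min = 12:15 PM.
Sample prep ends at 12:15 PM − 180 min = 9:15 AM.
The PCR run ends at 9:15 AM + 120 min = 11:15 AM.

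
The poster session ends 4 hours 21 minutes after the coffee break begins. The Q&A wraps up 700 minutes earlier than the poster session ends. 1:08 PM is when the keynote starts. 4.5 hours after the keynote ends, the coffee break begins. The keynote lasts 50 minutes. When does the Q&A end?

11:09 AM

The keynote ends at 1:08 PM + 50 min = 1:58 PM.
The coffee break starts at 1:58 PM + 270 min = 6:28 PM.
The poster session ends at 6:28 PM + 261 min = 10:49 PM.
The Q&A ends at 10:49 PM − 700 min = 11:09 AM.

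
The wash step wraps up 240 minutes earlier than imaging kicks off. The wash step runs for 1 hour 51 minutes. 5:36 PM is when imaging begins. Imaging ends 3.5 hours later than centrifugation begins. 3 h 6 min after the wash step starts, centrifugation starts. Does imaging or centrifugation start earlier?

centrifugation

The wash step ends at 5:36 PM − 240 min = 1:36 PM.
The wash step starts at 1:36 PM − 111 min = 11:45 AM.
Centrifugation starts at 11:45 AM + 186 min = 2:51 PM.
Imaging starts at 5:36 PM and centrifugation starts at 2:51 PM, so centrifugation is first.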